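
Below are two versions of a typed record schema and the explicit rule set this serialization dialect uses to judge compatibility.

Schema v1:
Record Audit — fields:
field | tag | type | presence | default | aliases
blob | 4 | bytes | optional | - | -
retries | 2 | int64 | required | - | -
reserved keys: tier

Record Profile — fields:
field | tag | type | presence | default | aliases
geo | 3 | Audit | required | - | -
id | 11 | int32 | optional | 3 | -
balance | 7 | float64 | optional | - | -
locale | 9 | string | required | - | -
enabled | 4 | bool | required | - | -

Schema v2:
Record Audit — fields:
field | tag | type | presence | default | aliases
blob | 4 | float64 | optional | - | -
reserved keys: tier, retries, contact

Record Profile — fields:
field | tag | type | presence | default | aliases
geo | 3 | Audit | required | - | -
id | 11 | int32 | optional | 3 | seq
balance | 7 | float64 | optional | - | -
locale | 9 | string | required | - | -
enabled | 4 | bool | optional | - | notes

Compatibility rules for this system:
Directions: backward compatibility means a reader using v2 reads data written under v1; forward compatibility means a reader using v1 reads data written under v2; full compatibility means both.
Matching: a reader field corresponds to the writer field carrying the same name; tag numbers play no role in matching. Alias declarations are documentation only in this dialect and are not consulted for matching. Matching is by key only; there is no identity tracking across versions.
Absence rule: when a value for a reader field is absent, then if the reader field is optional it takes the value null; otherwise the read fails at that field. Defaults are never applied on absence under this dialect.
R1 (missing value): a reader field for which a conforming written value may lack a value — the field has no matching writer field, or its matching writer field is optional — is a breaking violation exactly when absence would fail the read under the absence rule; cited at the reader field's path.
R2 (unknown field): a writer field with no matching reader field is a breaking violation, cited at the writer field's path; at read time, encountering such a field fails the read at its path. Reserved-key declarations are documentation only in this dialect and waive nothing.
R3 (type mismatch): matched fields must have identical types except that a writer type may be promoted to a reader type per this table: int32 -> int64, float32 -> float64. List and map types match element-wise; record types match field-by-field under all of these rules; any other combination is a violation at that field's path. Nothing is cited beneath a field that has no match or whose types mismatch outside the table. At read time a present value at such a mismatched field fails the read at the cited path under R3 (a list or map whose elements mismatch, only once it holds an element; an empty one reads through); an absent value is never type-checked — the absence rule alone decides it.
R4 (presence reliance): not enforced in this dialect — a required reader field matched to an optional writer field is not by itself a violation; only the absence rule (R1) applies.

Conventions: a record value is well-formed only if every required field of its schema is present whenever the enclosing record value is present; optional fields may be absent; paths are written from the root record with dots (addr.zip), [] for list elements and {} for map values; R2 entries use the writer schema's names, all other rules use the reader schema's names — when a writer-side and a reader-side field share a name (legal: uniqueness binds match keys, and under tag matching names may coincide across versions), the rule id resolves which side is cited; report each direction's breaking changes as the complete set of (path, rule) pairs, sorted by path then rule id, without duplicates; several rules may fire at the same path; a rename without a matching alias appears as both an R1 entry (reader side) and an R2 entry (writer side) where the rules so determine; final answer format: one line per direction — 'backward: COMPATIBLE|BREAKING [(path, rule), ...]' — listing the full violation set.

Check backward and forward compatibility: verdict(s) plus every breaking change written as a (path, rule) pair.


backward: BREAKING [(geo.blob, R3), (geo.retries, R2)]; forward: BREAKING [(enabled, R1), (geo.blob, R3), (geo.retries, R1)]

each type pair in Profile: writer, then reader
checking backward for Profile: reader v2 against writer v1:
  geo <- geo (Audit -> Audit, writer required)
  id <- id (int32 -> int32, writer optional)
  balance <- balance (float64 -> float64, writer optional)
  locale <- locale (string -> string, writer required)
  enabled <- enabled (bool -> bool, writer required)
  geo.blob <- geo.blob (bytes -> float64, writer optional)
  leftover writer field: geo.retries
  violation R3 at geo.blob
  violation R2 at geo.retries
  => backward verdict for Profile: BREAKING, 2 violation(s)
checking forward for Profile: reader v1 against writer v2:
  geo <- geo (Audit -> Audit, writer required)
  id <- id (int32 -> int32, writer optional)
  balance <- balance (float64 -> float64, writer optional)
  locale <- locale (string -> string, writer required)
  enabled <- enabled (bool -> bool, writer optional)
  geo.blob <- geo.blob (float64 -> bytes, writer optional)
  geo.retries: no writer-side match
  violation R1 at enabled
  violation R3 at geo.blob
  violation R1 at geo.retries
  => forward verdict for Profile: BREAKING, 3 violation(s)


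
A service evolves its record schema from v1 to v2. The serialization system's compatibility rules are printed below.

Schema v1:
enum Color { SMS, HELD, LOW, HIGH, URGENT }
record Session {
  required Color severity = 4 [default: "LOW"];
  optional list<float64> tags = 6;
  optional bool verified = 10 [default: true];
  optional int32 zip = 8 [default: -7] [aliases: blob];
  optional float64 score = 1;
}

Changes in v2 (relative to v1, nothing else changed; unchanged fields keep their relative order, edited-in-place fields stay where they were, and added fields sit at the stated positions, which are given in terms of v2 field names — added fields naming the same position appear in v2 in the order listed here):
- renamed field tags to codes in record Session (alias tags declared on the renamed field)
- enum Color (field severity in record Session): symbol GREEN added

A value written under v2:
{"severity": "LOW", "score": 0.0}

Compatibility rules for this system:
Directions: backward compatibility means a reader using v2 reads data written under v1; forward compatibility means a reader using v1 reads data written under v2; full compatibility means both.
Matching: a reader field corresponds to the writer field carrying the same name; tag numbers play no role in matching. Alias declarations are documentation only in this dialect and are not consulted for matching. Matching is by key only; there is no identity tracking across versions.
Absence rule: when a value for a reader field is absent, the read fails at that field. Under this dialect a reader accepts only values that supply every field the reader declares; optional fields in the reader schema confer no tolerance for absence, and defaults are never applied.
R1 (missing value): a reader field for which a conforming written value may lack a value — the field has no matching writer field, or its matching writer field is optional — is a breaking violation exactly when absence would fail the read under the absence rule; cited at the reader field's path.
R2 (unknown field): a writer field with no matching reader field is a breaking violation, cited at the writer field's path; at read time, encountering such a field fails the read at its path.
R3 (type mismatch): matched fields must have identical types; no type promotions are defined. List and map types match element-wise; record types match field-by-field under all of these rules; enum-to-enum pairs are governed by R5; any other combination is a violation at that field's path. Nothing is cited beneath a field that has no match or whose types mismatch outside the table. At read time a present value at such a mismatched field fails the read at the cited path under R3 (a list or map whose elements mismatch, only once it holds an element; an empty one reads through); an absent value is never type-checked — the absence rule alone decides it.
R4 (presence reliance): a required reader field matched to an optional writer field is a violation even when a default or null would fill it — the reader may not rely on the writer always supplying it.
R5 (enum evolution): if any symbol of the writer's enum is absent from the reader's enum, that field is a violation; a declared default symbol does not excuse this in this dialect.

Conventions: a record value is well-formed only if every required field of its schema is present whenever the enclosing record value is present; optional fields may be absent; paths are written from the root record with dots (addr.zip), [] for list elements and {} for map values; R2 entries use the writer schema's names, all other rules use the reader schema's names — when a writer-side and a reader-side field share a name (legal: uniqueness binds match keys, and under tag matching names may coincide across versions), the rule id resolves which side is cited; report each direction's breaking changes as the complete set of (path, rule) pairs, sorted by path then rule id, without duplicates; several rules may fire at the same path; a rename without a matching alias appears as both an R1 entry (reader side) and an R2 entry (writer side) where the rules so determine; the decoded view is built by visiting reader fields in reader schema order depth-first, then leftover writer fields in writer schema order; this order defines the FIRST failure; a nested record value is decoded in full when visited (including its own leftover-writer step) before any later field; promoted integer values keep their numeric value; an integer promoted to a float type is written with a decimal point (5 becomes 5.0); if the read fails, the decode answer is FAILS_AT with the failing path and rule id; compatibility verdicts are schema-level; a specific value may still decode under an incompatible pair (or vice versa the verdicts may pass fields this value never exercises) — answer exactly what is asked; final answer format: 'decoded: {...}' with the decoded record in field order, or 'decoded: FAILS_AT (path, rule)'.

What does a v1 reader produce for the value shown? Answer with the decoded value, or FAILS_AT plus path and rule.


arrows below run writer -> reader for Session
migrating the Session value to v1:
  severity := "LOW"
  read fails at tags under R1 (no fill)
  => FAILS_AT (tags, R1)
checking off the Session differences that do not matter here:
  enum Color (field severity in record Session): symbol GREEN added -> matters for Session compatibility verdicts, not for this value's decode

decoded: FAILS_AT (tags, R1)


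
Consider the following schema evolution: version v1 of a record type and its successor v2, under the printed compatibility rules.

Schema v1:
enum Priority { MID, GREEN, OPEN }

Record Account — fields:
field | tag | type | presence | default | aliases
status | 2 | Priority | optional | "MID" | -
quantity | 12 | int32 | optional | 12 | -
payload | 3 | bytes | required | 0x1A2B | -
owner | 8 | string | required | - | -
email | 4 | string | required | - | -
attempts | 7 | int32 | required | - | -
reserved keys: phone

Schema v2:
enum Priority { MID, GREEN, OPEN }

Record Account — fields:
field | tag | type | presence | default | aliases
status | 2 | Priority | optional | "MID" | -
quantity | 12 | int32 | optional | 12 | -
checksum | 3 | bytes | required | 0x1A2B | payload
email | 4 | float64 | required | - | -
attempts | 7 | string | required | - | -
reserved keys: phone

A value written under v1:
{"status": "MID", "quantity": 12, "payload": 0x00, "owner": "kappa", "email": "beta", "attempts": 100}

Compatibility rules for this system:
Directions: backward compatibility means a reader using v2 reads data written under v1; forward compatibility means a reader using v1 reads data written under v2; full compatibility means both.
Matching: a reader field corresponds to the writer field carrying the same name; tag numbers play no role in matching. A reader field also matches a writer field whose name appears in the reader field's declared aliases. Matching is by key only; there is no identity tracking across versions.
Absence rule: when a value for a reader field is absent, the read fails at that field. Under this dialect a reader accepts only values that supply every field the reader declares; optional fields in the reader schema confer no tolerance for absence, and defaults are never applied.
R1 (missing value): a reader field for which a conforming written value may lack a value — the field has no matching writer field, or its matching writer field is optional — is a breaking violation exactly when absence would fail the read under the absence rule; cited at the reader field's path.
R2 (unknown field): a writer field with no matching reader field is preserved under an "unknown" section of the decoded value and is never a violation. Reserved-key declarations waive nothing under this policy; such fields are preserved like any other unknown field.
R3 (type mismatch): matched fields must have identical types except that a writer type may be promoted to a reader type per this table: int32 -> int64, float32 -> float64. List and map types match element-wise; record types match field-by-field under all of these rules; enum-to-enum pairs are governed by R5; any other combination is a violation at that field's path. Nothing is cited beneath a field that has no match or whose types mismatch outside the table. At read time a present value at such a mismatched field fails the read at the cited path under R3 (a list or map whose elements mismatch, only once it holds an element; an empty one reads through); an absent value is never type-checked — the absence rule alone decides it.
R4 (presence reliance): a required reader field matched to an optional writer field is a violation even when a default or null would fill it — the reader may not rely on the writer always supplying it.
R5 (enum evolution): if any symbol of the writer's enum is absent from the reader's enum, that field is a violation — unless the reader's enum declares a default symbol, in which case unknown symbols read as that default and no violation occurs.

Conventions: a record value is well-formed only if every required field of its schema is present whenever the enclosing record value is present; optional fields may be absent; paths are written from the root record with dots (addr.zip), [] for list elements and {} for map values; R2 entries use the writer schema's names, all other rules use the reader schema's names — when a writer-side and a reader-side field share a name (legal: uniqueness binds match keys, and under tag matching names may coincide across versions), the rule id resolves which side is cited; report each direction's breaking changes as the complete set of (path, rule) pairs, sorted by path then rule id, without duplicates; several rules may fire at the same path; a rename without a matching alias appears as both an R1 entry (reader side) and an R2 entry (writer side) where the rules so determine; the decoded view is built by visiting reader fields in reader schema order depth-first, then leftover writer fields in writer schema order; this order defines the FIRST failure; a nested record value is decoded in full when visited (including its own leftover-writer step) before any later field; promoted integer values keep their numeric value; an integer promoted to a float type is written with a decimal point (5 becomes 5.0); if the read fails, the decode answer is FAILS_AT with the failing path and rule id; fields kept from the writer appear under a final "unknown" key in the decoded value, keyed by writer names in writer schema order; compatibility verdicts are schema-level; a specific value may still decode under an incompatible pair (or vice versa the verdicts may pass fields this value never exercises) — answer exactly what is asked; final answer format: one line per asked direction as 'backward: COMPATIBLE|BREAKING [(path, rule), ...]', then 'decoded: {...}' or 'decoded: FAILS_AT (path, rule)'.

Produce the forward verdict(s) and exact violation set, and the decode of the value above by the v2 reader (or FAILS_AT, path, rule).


forward: BREAKING [(attempts, R3), (email, R3), (owner, R1), (payload, R1), (quantity, R1), (status, R1)]; decoded: FAILS_AT (email, R3)

in Account below, arrows point writer -> reader
forward analysis of Account with v1 as reader and v2 as writer:
  status: paired with writer status (Priority -> Priority; writer optional)
  quantity: paired with writer quantity (int32 -> int32; writer optional)
  payload: no writer-side match
  owner: no writer-side match
  email: paired with writer email (float64 -> string; writer required)
  attempts: paired with writer attempts (string -> int32; writer required)
  leftover writer field: checksum
  R3 fires at attempts
  R3 fires at email
  R1 fires at owner
  R1 fires at payload
  R1 fires at quantity
  R1 fires at status
  => 6 violation(s): forward is BREAKING for Account
migrating the Account value to v2:
  status := "MID"
  quantity := 12
  checksum := 0x00 (from writer payload)
  read fails at email under R3
  => FAILS_AT (email, R3)


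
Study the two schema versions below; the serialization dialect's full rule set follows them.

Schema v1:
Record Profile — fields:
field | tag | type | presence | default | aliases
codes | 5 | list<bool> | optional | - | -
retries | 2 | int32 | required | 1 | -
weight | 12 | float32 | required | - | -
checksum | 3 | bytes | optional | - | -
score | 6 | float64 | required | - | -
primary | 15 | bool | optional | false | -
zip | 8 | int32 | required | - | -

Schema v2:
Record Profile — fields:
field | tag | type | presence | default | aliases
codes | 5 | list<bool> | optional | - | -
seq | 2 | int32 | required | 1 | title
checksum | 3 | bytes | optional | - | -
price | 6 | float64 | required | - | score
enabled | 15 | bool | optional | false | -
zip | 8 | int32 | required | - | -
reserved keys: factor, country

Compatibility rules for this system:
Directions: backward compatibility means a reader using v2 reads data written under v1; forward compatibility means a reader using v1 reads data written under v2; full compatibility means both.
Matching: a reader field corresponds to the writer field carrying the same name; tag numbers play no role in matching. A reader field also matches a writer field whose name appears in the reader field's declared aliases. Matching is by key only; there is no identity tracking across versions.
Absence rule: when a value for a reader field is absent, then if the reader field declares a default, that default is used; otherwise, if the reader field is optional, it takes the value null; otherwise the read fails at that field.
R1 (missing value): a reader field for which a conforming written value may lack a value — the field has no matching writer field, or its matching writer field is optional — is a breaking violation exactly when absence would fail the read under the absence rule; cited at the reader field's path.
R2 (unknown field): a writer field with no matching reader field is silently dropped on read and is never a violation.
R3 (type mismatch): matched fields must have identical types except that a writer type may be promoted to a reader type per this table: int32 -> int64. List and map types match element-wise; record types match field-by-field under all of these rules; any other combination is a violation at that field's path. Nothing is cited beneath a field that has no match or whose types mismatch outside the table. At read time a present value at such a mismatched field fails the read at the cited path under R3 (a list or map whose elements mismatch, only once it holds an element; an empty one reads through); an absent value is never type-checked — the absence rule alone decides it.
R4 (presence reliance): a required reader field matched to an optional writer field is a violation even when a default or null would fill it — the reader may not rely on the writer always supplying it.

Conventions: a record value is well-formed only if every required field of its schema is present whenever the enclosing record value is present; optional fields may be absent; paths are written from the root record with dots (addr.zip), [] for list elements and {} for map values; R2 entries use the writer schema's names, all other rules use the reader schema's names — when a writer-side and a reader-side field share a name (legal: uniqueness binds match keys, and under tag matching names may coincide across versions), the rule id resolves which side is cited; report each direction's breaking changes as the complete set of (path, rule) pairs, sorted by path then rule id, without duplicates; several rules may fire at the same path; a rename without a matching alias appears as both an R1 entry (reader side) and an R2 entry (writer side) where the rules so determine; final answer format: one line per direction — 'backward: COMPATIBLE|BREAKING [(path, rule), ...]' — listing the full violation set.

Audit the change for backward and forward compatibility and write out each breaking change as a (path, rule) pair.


backward: COMPATIBLE []; forward: BREAKING [(score, R1), (weight, R1)]

each type pair in Profile: writer, then reader
checking backward for Profile: reader v2 against writer v1:
  list<bool> -> list<bool>, writer optional: codes aligns to codes
  seq has no writer counterpart
  bytes -> bytes, writer optional: checksum aligns to checksum
  float64 -> float64, writer required: price aligns to score
  enabled has no writer counterpart
  int32 -> int32, writer required: zip aligns to zip
  leftover writer field: retries
  leftover writer field: weight
  leftover writer field: primary
  => backward verdict for Profile: COMPATIBLE, no violations
checking forward for Profile: reader v1 against writer v2:
  list<bool> -> list<bool>, writer optional: codes aligns to codes
  retries has no writer counterpart
  weight has no writer counterpart
  bytes -> bytes, writer optional: checksum aligns to checksum
  score has no writer counterpart
  primary has no writer counterpart
  int32 -> int32, writer required: zip aligns to zip
  leftover writer field: seq
  leftover writer field: price
  leftover writer field: enabled
  breaking: (score, R1)
  breaking: (weight, R1)
  forward on Profile therefore BREAKING (2)


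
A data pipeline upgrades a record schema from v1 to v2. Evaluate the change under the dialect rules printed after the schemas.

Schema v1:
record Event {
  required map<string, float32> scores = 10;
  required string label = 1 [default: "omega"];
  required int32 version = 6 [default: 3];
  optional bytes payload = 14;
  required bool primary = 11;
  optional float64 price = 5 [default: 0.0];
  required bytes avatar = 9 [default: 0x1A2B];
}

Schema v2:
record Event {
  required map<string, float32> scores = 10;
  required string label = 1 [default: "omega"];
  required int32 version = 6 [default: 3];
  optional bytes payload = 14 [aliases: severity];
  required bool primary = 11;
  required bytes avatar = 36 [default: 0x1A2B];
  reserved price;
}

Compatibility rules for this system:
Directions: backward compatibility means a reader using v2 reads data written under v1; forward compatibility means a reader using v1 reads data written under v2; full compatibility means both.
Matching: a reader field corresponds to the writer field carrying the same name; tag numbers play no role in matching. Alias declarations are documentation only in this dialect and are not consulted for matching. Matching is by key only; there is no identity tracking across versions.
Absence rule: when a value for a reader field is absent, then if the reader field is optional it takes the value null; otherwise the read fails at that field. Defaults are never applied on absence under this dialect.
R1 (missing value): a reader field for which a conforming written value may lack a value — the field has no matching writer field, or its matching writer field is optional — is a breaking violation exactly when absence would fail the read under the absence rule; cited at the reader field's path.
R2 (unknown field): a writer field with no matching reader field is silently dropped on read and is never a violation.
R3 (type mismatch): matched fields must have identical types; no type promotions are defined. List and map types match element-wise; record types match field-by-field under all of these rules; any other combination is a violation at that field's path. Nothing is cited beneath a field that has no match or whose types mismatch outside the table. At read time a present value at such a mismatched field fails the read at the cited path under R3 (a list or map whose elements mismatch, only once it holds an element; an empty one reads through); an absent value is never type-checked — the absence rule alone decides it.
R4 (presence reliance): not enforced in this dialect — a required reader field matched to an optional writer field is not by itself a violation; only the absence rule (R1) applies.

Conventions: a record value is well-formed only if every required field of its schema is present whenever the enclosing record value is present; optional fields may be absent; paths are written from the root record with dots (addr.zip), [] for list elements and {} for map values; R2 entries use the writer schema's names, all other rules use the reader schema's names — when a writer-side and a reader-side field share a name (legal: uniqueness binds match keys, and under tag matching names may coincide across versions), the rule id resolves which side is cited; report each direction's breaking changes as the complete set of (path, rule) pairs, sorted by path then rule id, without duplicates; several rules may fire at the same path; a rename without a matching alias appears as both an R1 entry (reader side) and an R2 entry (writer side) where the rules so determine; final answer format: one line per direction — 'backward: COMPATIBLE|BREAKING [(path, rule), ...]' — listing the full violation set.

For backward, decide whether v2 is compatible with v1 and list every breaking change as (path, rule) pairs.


arrows below run writer -> reader for Event
backward pass over Event, reader schema v2, writer schema v1:
  scores: map<string, float32> -> map<string, float32>, writer required; from scores
  label: string -> string, writer required; from label
  version: int32 -> int32, writer required; from version
  payload: bytes -> bytes, writer optional; from payload
  primary: bool -> bool, writer required; from primary
  avatar: bytes -> bytes, writer required; from avatar
  writer field price has no reader counterpart
  => no violations; backward on Event: COMPATIBLE
checking off the Event differences that do not matter here:
  removed field price from record Event (its key "price" joins the reserved list) -> inert for the asked Event verdict: nothing fires
  field avatar in record Event: tag 9 changed to 36 -> inert for the asked Event verdict: nothing fires

backward: COMPATIBLE []


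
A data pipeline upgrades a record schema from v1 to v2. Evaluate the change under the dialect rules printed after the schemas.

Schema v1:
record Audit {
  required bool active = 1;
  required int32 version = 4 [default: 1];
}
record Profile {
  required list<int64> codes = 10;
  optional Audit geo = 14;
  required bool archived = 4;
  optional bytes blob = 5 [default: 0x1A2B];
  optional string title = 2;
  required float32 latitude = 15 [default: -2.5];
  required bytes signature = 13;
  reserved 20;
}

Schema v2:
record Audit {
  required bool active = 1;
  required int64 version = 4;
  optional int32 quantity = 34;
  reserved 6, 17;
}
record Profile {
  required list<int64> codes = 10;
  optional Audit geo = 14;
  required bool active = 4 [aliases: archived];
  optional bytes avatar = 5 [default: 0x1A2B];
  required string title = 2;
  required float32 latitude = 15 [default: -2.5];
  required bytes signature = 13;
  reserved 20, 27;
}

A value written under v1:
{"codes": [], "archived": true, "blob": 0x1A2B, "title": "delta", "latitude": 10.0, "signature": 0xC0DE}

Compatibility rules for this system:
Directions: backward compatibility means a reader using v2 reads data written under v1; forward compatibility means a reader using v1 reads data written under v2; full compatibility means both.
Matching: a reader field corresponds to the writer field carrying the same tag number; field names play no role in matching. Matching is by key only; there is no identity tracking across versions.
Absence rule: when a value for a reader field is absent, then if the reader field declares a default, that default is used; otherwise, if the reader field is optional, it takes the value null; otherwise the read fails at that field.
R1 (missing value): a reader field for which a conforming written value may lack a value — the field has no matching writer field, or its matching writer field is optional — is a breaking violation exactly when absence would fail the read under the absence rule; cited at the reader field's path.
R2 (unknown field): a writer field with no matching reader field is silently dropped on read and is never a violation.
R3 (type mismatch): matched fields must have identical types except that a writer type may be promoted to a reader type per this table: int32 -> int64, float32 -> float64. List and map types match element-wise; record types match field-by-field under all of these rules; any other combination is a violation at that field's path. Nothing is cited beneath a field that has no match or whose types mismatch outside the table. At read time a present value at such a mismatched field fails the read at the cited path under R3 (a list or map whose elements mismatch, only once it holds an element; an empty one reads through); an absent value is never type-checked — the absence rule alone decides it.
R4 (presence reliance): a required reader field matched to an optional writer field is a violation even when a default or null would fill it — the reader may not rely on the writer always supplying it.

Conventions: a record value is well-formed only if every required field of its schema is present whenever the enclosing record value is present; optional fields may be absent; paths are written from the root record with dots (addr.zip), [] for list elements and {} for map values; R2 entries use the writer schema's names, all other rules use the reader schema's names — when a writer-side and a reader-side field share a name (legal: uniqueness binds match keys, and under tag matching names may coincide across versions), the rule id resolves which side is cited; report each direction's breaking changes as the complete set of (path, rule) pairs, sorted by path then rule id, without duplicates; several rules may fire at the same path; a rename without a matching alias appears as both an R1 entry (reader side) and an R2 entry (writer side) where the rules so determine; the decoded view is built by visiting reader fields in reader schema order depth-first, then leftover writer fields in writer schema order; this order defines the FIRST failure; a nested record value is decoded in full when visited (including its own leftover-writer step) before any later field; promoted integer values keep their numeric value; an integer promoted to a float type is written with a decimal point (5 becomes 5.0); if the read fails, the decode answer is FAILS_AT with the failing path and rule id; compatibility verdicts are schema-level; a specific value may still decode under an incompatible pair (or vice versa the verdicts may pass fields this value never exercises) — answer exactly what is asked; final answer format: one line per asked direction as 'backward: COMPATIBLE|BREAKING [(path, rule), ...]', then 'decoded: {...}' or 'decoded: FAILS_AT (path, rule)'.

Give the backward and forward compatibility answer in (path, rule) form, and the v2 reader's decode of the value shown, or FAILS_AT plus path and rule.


in Profile below, arrows point writer -> reader
checking backward for Profile: reader v2 against writer v1:
  codes: list<int64> -> list<int64>, writer required; from codes
  geo: Audit -> Audit, writer optional; from geo
  active: bool -> bool, writer required; from archived
  avatar: bytes -> bytes, writer optional; from blob
  title: string -> string, writer optional; from title
  latitude: float32 -> float32, writer required; from latitude
  signature: bytes -> bytes, writer required; from signature
  geo.active: bool -> bool, writer required; from geo.active
  geo.version: int32 -> int64, writer required; from geo.version
  geo.quantity has no writer counterpart
  breaking: (title, R1)
  breaking: (title, R4)
  backward on Profile therefore BREAKING (2)
checking forward for Profile: reader v1 against writer v2:
  codes: list<int64> -> list<int64>, writer required; from codes
  geo: Audit -> Audit, writer optional; from geo
  archived: bool -> bool, writer required; from active
  blob: bytes -> bytes, writer optional; from avatar
  title: string -> string, writer required; from title
  latitude: float32 -> float32, writer required; from latitude
  signature: bytes -> bytes, writer required; from signature
  geo.active: bool -> bool, writer required; from geo.active
  geo.version: int64 -> int32, writer required; from geo.version
  writer field geo.quantity has no reader counterpart
  breaking: (geo.version, R3)
  forward on Profile therefore BREAKING (1)
decoding the Profile value with the v2 reader:
  codes := []
  geo := null (absent, optional -> null)
  active := true (from writer archived)
  avatar := 0x1A2B (from writer blob)
  title := "delta"
  latitude := 10.0
  signature := 0xC0DE
  => decoded: {"codes": [], "geo": null, "active": true, "avatar": 0x1A2B, "title": "delta", "latitude": 10.0, "signature": 0xC0DE}

backward: BREAKING [(title, R1), (title, R4)]; forward: BREAKING [(geo.version, R3)]; decoded: {"codes": [], "geo": null, "active": true, "avatar": 0x1A2B, "title": "delta", "latitude": 10.0, "signature": 0xC0DE}


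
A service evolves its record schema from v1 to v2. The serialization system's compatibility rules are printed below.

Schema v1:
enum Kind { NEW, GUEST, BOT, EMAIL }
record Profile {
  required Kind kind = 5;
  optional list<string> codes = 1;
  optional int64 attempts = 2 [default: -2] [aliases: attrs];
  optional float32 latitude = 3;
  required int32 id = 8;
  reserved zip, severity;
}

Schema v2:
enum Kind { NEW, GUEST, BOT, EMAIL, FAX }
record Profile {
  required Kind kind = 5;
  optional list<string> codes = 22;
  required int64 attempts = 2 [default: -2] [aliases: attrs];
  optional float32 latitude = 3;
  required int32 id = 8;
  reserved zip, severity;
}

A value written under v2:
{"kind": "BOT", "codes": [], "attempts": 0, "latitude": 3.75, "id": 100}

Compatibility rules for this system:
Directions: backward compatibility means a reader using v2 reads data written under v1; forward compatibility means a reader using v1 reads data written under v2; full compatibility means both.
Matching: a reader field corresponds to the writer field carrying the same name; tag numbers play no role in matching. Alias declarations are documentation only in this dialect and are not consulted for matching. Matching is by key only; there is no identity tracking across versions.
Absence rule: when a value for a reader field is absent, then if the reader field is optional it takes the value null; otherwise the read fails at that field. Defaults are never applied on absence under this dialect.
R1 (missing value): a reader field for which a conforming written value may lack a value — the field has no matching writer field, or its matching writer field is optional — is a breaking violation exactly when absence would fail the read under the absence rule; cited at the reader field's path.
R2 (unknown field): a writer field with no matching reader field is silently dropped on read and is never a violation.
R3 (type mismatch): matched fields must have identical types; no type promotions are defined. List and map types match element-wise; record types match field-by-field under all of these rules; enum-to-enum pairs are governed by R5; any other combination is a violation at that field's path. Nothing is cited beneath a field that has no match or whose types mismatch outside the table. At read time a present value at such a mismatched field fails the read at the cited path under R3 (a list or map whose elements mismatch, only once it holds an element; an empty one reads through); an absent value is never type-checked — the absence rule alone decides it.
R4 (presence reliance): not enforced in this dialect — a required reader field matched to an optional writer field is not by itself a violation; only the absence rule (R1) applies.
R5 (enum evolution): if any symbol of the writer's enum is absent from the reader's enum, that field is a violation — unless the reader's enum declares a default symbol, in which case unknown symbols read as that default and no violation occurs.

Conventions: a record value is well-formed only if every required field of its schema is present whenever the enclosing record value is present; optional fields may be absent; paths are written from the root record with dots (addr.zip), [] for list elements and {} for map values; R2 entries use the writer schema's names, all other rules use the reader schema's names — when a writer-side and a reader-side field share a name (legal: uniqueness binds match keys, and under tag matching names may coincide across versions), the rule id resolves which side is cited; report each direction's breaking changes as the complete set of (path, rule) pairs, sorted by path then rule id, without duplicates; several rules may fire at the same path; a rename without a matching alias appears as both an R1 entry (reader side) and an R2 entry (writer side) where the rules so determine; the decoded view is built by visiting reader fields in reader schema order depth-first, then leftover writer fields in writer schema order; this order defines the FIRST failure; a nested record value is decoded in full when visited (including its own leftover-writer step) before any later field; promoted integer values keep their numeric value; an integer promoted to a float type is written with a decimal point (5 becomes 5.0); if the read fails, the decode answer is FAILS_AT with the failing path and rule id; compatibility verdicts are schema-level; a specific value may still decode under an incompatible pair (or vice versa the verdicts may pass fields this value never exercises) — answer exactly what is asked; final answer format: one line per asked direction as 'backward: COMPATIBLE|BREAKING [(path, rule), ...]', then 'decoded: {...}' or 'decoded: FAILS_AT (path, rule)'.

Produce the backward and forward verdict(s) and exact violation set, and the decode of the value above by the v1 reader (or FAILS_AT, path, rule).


arrows below run writer -> reader for Profile
checking backward for Profile: reader v2 against writer v1:
  kind <- kind (Kind -> Kind, writer required)
  codes <- codes (list<string> -> list<string>, writer optional)
  attempts <- attempts (int64 -> int64, writer optional)
  latitude <- latitude (float32 -> float32, writer optional)
  id <- id (int32 -> int32, writer required)
  breaking: (attempts, R1)
  => backward: BREAKING (1)
checking forward for Profile: reader v1 against writer v2:
  kind <- kind (Kind -> Kind, writer required)
  codes <- codes (list<string> -> list<string>, writer optional)
  attempts <- attempts (int64 -> int64, writer required)
  latitude <- latitude (float32 -> float32, writer optional)
  id <- id (int32 -> int32, writer required)
  breaking: (kind, R5)
  => forward: BREAKING (1)
decode (reader v1):
  kind := "BOT"
  codes := []
  attempts := 0
  latitude := 3.75
  id := 100
  => decoded: {"kind": "BOT", "codes": [], "attempts": 0, "latitude": 3.75, "id": 100}

backward: BREAKING [(attempts, R1)]; forward: BREAKING [(kind, R5)]; decoded: {"kind": "BOT", "codes": [], "attempts": 0, "latitude": 3.75, "id": 100}
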